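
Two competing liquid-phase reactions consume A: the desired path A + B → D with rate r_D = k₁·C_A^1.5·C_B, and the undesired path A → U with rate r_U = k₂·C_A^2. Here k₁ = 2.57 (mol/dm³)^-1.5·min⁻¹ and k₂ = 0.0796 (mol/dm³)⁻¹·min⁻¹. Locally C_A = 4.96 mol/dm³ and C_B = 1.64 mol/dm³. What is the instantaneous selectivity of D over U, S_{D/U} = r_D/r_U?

23.8

S_{D/U} = r_D/r_U = (k₁·C_A^1.5·C_B)/(k₂·C_A^2) = (k₁/k₂)·C_A^-0.5·C_B.
= (2.57×4.960^1.5×1.640) / (0.0796×4.960^2) = 46.56/1.958 = 23.8.
The undesired path is higher order in A, so low C_A (CSTR or dilute feed) favours D.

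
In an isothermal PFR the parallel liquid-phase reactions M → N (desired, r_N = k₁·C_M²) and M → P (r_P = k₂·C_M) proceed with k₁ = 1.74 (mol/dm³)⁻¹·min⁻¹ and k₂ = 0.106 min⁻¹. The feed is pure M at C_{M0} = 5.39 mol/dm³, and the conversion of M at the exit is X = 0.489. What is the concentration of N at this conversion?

2.60 mol/dm³

C_M = C_{M0}(1−X) = 2.754 mol/dm³.
Along a PFR/batch, dC_P/dC_M = −r_P/(r_N+r_P) = −k₂/(k₂+k₁·C_M).
Integrating from C_{M0} to C_M: C_P = (0.106/1.74)·ln[(0.106+1.74·5.39)/(0.106+1.74·2.75)] = 0.06092·ln(9.485/4.898) = 0.04025 mol/dm³.
Then C_N = (C_{M0}−C_M) − C_P = 2.636 − 0.04025 = 2.595 mol/dm³.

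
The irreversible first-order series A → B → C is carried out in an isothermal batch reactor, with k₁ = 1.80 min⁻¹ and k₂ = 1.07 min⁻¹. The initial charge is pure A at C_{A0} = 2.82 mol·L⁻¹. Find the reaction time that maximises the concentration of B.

0.713 min

The intermediate peaks when r₁ = r₂, i.e. k₁e^(−k₁t) = k₂e^(−k₂t), giving t_opt = ln(k₂/k₁)/(k₂−k₁).
= ln(1.07/1.80)/(1.07−1.80) = ln(0.5944)/-0.7300 = -0.5201/-0.7300 = 0.713 min.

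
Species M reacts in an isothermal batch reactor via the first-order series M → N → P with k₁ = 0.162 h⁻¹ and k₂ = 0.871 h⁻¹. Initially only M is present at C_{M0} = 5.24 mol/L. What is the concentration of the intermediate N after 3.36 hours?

0.631 mol/L

For first-order series with pure M initially, C_N(t) = k₁C_{M0}/(k₂−k₁)·(e^(−k₁t) − e^(−k₂t)).
e^(−k₁t) = e^(−0.162×3.36) = e^(−0.5443) = 0.5802; e^(−k₂t) = e^(−2.927) = 0.05358.
C_N = 0.162×5.24/(0.871−0.162) × (0.5802−0.05358) = 1.197×0.5267 = 0.6306 mol/L.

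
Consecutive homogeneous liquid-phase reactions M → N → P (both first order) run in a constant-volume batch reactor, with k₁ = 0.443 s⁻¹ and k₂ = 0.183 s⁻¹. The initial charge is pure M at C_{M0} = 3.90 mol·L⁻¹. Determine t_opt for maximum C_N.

3.40 s

The intermediate peaks when r₁ = r₂, i.e. k₁e^(−k₁t) = k₂e^(−k₂t), giving t_opt = ln(k₂/k₁)/(k₂−k₁).
= ln(0.183/0.443)/(0.183−0.443) = ln(0.4131)/-0.2600 = -0.8841/-0.2600 = 3.40 s.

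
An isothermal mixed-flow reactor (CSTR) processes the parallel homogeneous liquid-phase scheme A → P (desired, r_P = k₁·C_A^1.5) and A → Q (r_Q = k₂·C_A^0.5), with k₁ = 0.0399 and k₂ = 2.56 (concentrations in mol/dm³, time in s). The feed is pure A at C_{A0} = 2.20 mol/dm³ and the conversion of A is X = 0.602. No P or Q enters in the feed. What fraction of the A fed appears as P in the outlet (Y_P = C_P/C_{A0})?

0.00810

Exit C_A = C_{A0}(1−X) = 2.20×0.398 = 0.8756 mol/dm³.
Rates in a CSTR are evaluated at the outlet concentration: r_P = 0.0399×0.8756^1.5 = 0.03269, r_Q = 2.56×0.8756^0.5 = 2.395.
Fraction of consumed A going to P: r_P/(r_P+r_Q) = 0.01346.
C_P = 0.01346·C_{A0}·X = 0.01346×2.20×0.602 = 0.0178 mol/dm³; Y_P = C_P/C_{A0} = 0.00810.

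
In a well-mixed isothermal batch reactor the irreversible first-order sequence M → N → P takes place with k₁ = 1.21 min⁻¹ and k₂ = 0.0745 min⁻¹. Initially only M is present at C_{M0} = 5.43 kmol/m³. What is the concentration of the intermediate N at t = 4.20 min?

Solving the coupled first-order balances gives C_N(t) = [k₁/(k₂−k₁)]·C_{M0}·(e^(−k₁t) − e^(−k₂t)).
e^(−k₁t) = e^(−1.21×4.20) = e^(−5.082) = 0.006207; e^(−k₂t) = e^(−0.3129) = 0.7313.
C_N = 1.21×5.43/(0.0745−1.21) × (0.006207−0.7313) = (-5.786)×(-0.7251) = 4.196 kmol/m³.

4.20 kmol/m³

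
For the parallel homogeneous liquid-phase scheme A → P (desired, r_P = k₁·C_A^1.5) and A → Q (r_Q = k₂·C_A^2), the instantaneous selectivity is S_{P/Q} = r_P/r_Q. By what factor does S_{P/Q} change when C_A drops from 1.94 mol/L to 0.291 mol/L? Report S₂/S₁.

S_{P/Q} = (k₁/k₂)·C_A^-0.5, so S₂/S₁ = (C_{A,2}/C_{A,1})^-0.5.
= (0.291/1.94)^(-0.5) = (0.1500)^(-0.5) = 2.58.

2.58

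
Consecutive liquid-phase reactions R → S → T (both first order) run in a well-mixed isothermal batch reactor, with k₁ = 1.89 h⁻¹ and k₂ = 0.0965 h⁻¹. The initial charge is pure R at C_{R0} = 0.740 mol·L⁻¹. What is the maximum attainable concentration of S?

For a first-order series the maximum intermediate yield is C_{S,max}/C_{R0} = (k₁/k₂)^[k₂/(k₂−k₁)].
= (1.89/0.0965)^(0.0965/(0.0965−1.89)) = (19.59)^(-0.05381) = 0.8521.
C_{S,max} = 0.8521×0.740 = 0.631 mol·L⁻¹.

0.631 mol·L⁻¹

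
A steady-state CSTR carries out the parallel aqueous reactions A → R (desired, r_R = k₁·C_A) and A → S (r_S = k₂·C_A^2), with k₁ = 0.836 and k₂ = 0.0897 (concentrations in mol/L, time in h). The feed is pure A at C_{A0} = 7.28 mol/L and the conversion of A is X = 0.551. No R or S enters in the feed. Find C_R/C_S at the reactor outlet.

Exit C_A = C_{A0}(1−X) = 7.28×0.449 = 3.269 mol/L.
Rates in a CSTR are evaluated at the outlet concentration: r_R = 0.836×3.269 = 2.733, r_S = 0.0897×3.269^2 = 0.9584.
Overall selectivity = C_R/C_S = r_Rτ/(r_Sτ) = r_R/r_S = 2.85.

2.85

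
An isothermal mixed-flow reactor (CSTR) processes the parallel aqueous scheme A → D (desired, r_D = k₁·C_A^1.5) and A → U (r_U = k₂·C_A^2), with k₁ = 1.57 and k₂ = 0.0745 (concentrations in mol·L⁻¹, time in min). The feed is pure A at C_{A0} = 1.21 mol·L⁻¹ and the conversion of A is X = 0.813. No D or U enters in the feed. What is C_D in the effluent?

0.962 mol·L⁻¹

Exit C_A = C_{A0}(1−X) = 1.21×0.187 = 0.2263 mol·L⁻¹.
Rates in a CSTR are evaluated at the outlet concentration: r_D = 1.57×0.2263^1.5 = 0.1690, r_U = 0.0745×0.2263^2 = 0.003814.
Fraction of consumed A going to D: r_D/(r_D+r_U) = 0.9779.
C_D = 0.9779·C_{A0}·X = 0.9779×1.21×0.813 = 0.962 mol·L⁻¹.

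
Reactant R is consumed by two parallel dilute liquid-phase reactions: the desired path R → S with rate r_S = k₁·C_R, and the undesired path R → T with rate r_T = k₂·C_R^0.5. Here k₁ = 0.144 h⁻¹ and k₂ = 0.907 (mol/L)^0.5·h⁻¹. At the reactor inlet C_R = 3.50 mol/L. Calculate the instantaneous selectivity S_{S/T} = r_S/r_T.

0.297

S_{S/T} = r_S/r_T = (k₁·C_R)/(k₂·C_R^0.5) = (k₁/k₂)·C_R^0.5.
= (0.144×3.500) / (0.907×3.500^0.5) = 0.5040/1.697 = 0.297.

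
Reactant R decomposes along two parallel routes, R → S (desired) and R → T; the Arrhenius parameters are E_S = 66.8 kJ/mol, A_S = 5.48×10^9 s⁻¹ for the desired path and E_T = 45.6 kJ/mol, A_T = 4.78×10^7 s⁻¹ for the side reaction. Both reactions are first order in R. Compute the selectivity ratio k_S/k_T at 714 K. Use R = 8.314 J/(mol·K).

3.22

Since both paths have the same order in R, the concentration cancels and S_{S/T} = k_S/k_T = (A_S/A_T)·exp[(E_T−E_S)/(RT)].
(E_T−E_S)/(RT) = (45.6−66.8)×10³/(8.314×714) = -21200/5936 = -3.571.
k_S/k_T = (5.48×10^9/4.78×10^7)·exp(-3.571) = 114.6 × 0.02812 = 3.22.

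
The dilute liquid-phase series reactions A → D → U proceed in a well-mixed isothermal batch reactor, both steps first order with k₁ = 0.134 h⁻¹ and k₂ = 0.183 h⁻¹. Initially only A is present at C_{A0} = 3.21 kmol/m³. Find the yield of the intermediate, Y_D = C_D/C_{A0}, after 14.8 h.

0.194

Solving the coupled first-order balances gives C_D(t) = [k₁/(k₂−k₁)]·C_{A0}·(e^(−k₁t) − e^(−k₂t)).
e^(−k₁t) = e^(−0.134×14.8) = e^(−1.983) = 0.1376; e^(−k₂t) = e^(−2.708) = 0.06664.
C_D = 0.134×3.21/(0.183−0.134) × (0.1376−0.06664) = 8.778×0.07098 = 0.6231 kmol/m³.
Y_D = C_D/C_{A0} = 0.6231/3.21 = 0.194.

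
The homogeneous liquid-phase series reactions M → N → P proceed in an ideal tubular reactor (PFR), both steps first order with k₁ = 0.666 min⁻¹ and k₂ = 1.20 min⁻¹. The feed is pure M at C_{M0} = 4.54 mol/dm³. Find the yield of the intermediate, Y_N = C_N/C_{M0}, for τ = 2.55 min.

0.170

Solving the coupled first-order balances gives C_N(τ) = [k₁/(k₂−k₁)]·C_{M0}·(e^(−k₁τ) − e^(−k₂τ)).
e^(−k₁τ) = e^(−0.666×2.55) = e^(−1.698) = 0.1830; e^(−k₂τ) = e^(−3.060) = 0.04689.
C_N = 0.666×4.54/(1.20−0.666) × (0.1830−0.04689) = 5.662×0.1361 = 0.7707 mol/dm³.
Y_N = C_N/C_{M0} = 0.7707/4.54 = 0.170.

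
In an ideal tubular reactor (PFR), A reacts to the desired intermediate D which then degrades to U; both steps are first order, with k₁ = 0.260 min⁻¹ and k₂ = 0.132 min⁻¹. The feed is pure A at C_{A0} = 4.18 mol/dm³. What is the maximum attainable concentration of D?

2.08 mol/dm³

Evaluating C_D at τ_opt = ln(k₂/k₁)/(k₂−k₁) gives C_{D,max}/C_{A0} = (k₁/k₂)^[k₂/(k₂−k₁)].
= (0.260/0.132)^(0.132/(0.132−0.260)) = (1.970)^(-1.031) = 0.4971.
C_{D,max} = 0.4971×4.18 = 2.08 mol/dm³.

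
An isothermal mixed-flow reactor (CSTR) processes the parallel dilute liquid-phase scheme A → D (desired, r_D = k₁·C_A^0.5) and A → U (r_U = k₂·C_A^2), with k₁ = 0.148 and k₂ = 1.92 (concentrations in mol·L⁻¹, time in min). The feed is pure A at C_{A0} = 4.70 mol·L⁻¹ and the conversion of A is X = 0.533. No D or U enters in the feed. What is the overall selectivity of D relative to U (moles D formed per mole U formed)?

Exit C_A = C_{A0}(1−X) = 4.70×0.467 = 2.195 mol·L⁻¹.
In a CSTR the entire volume is at exit conditions, so r_D = 0.148×2.195^0.5 = 0.2193 and r_U = 1.92×2.195^2 = 9.250.
Overall selectivity = C_D/C_U = r_Dτ/(r_Uτ) = r_D/r_U = 0.0237.

0.0237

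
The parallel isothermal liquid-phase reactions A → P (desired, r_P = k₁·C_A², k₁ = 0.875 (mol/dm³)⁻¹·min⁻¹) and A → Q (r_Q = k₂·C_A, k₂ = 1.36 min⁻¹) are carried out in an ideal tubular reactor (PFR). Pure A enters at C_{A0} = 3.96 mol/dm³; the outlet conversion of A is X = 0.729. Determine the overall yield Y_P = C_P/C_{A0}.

C_A = C_{A0}(1−X) = 1.073 mol/dm³.
Along a PFR/batch, dC_Q/dC_A = −r_Q/(r_P+r_Q) = −k₂/(k₂+k₁·C_A).
Integrating from C_{A0} to C_A: C_Q = (1.36/0.875)·ln[(1.36+0.875·3.96)/(1.36+0.875·1.07)] = 1.554·ln(4.825/2.299) = 1.152 mol/dm³.
Then C_P = (C_{A0}−C_A) − C_Q = 2.887 − 1.152 = 1.735 mol/dm³.
Y_P = C_P/C_{A0} = 1.735/3.96 = 0.438.

0.438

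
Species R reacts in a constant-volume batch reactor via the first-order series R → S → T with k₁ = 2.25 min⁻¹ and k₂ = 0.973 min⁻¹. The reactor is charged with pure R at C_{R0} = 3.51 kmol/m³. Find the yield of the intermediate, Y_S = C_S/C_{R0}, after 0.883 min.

0.505

Solving the coupled first-order balances gives C_S(t) = [k₁/(k₂−k₁)]·C_{R0}·(e^(−k₁t) − e^(−k₂t)).
e^(−k₁t) = e^(−2.25×0.883) = e^(−1.987) = 0.1371; e^(−k₂t) = e^(−0.8592) = 0.4235.
C_S = 2.25×3.51/(0.973−2.25) × (0.1371−0.4235) = (-6.184)×(-0.2864) = 1.771 kmol/m³.
Y_S = C_S/C_{R0} = 1.771/3.51 = 0.505.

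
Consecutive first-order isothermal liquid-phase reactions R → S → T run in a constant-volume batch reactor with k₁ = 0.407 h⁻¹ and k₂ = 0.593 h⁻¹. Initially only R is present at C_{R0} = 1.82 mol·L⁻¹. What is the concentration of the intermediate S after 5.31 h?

The intermediate concentration in a first-order A→B→C sequence is C_S = k₁C_{R0}(e^(−k₁t) − e^(−k₂t))/(k₂−k₁).
e^(−k₁t) = e^(−0.407×5.31) = e^(−2.161) = 0.1152; e^(−k₂t) = e^(−3.149) = 0.04290.
C_S = 0.407×1.82/(0.593−0.407) × (0.1152−0.04290) = 3.982×0.07229 = 0.2879 mol·L⁻¹.

0.288 mol·L⁻¹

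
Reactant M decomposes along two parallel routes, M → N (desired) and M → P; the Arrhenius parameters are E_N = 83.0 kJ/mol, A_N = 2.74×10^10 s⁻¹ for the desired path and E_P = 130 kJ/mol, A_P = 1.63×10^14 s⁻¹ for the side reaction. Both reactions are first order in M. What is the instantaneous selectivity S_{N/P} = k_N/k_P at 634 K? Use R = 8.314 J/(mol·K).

1.25

Since both paths have the same order in M, the concentration cancels and S_{N/P} = k_N/k_P = (A_N/A_P)·exp[(E_P−E_N)/(RT)].
(E_P−E_N)/(RT) = (130−83.0)×10³/(8.314×634) = 47000/5271 = 8.917.
k_N/k_P = (2.74×10^10/1.63×10^14)·exp(8.917) = 1.681×10^-4 × 7455 = 1.25.
Since E_N < E_P, lowering the temperature improves selectivity toward N.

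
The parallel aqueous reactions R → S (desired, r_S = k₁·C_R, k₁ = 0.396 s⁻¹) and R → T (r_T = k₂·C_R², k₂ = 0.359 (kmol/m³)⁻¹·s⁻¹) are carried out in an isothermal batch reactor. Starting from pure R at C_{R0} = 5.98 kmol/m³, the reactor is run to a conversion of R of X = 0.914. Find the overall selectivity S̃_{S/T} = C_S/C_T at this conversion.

C_R = C_{R0}(1−X) = 0.5143 kmol/m³.
Along a PFR/batch, dC_S/dC_R = −r_S/(r_S+r_T) = −k₁/(k₁+k₂·C_R).
Integrating from C_{R0} to C_R: C_S = (0.396/0.359)·ln[(0.396+0.359·5.98)/(0.396+0.359·0.514)] = 1.103·ln(2.543/0.5806) = 1.629 kmol/m³.
C_T = (C_{R0}−C_R)−C_S = 3.837 kmol/m³; S̃_{S/T} = 1.629/3.837 = 0.425.

0.425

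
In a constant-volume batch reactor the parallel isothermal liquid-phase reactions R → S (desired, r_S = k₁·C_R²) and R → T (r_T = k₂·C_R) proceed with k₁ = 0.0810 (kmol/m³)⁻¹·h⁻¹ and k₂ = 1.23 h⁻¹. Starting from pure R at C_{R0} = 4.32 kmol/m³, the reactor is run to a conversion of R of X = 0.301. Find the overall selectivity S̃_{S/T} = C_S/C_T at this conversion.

0.241

C_R = C_{R0}(1−X) = 3.020 kmol/m³.
Along a PFR/batch, dC_T/dC_R = −r_T/(r_S+r_T) = −k₂/(k₂+k₁·C_R).
Integrating from C_{R0} to C_R: C_T = (1.23/0.0810)·ln[(1.23+0.0810·4.32)/(1.23+0.0810·3.02)] = 15.19·ln(1.580/1.475) = 1.048 kmol/m³.
Then C_S = (C_{R0}−C_R) − C_T = 1.300 − 1.048 = 0.2527 kmol/m³.
S̃_{S/T} = C_S/C_T = 0.2527/1.048 = 0.241.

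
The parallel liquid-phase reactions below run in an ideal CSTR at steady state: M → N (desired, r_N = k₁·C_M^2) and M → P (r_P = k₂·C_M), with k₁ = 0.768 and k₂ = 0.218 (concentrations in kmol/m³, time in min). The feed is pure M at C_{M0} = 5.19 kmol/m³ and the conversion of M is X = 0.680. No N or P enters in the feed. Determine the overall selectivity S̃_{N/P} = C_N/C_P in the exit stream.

Exit C_M = C_{M0}(1−X) = 5.19×0.320 = 1.661 kmol/m³.
Rates in a CSTR are evaluated at the outlet concentration: r_N = 0.768×1.661^2 = 2.118, r_P = 0.218×1.661 = 0.3621.
Overall selectivity = C_N/C_P = r_Nτ/(r_Pτ) = r_N/r_P = 5.85.

5.85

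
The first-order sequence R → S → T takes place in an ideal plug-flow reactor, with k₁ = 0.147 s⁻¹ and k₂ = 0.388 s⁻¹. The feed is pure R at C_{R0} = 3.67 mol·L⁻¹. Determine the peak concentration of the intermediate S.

0.769 mol·L⁻¹

At the optimum, C_{S,max}/C_{R0} = (k₁/k₂)^[k₂/(k₂−k₁)].
= (0.147/0.388)^(0.388/(0.388−0.147)) = (0.3789)^(1.610) = 0.2096.
C_{S,max} = 0.2096×3.67 = 0.769 mol·L⁻¹.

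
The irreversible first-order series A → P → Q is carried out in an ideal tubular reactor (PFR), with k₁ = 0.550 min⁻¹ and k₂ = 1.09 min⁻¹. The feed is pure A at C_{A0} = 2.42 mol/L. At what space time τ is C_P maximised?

For first-order series the maximum of C_P occurs at τ_opt = ln(k₂/k₁)/(k₂−k₁).
= ln(1.09/0.550)/(1.09−0.550) = ln(1.982)/0.5400 = 0.6840/0.5400 = 1.27 min.

1.27 min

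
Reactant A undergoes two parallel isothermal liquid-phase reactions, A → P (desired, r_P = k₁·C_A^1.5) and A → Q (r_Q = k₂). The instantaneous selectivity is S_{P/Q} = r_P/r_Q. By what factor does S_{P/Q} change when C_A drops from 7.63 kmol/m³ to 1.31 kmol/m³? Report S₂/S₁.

S_{P/Q} = (k₁/k₂)·C_A^1.5, so S₂/S₁ = (C_{A,2}/C_{A,1})^1.5.
= (1.31/7.63)^1.5 = (0.1717)^1.5 = 0.0711.
Selectivity toward P falls as C_A falls — high-concentration operation is favoured.

0.0711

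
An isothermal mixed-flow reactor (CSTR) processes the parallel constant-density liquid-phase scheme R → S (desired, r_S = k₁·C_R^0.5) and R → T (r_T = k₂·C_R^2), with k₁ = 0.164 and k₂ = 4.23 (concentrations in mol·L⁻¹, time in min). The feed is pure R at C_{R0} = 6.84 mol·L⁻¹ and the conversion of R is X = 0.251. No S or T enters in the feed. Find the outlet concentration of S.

Exit C_R = C_{R0}(1−X) = 6.84×0.749 = 5.123 mol·L⁻¹.
A CSTR operates uniformly at the exit composition, giving r_S = 0.3712 and r_T = 111.0 (each k·C_R^n at C_R = 5.123).
Fraction of consumed R going to S: r_S/(r_S+r_T) = 0.003332.
C_S = 0.003332·C_{R0}·X = 0.003332×6.84×0.251 = 0.00572 mol·L⁻¹.

0.00572 mol·L⁻¹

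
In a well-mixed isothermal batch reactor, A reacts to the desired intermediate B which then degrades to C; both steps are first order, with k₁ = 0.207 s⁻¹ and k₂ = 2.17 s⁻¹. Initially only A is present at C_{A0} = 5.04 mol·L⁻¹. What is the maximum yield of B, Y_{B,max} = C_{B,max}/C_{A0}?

Evaluating C_B at t_opt = ln(k₂/k₁)/(k₂−k₁) gives C_{B,max}/C_{A0} = (k₁/k₂)^[k₂/(k₂−k₁)].
= (0.207/2.17)^(2.17/(2.17−0.207)) = (0.09539)^(1.105) = 0.07446.

0.0745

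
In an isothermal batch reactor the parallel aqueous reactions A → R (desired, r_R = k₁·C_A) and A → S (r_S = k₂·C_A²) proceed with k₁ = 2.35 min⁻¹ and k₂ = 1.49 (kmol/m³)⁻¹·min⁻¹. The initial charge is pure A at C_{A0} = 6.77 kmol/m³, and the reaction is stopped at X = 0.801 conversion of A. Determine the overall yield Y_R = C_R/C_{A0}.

0.244

C_A = C_{A0}(1−X) = 1.347 kmol/m³.
Along a PFR/batch, dC_R/dC_A = −r_R/(r_R+r_S) = −k₁/(k₁+k₂·C_A).
Integrating from C_{A0} to C_A: C_R = (2.35/1.49)·ln[(2.35+1.49·6.77)/(2.35+1.49·1.35)] = 1.577·ln(12.44/4.357) = 1.654 kmol/m³.
Y_R = C_R/C_{A0} = 1.654/6.77 = 0.244.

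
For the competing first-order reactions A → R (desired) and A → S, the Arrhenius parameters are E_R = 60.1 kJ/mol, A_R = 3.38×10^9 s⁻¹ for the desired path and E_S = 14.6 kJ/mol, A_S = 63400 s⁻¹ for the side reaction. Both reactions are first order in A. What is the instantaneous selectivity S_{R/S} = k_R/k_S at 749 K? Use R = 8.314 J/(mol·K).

35.8

With equal orders, S_{R/S} = k_R/k_S = (A_R/A_S)·exp[(E_S−E_R)/(RT)].
(E_S−E_R)/(RT) = (14.6−60.1)×10³/(8.314×749) = -45500/6227 = -7.307.
k_R/k_S = (3.38×10^9/63400)·exp(-7.307) = 53312 × 6.710×10^-4 = 35.8.
Since E_R > E_S, raising the temperature improves selectivity toward R.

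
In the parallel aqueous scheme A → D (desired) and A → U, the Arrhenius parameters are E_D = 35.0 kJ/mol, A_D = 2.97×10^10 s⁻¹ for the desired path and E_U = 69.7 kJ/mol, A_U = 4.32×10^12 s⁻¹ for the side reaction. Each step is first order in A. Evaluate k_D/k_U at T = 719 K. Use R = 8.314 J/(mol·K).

With equal orders, S_{D/U} = k_D/k_U = (A_D/A_U)·exp[(E_U−E_D)/(RT)].
(E_U−E_D)/(RT) = (69.7−35.0)×10³/(8.314×719) = 34700/5978 = 5.805.
k_D/k_U = (2.97×10^10/4.32×10^12)·exp(5.805) = 0.006875 × 331.9 = 2.28.
Since E_D < E_U, lowering the temperature improves selectivity toward D.

2.28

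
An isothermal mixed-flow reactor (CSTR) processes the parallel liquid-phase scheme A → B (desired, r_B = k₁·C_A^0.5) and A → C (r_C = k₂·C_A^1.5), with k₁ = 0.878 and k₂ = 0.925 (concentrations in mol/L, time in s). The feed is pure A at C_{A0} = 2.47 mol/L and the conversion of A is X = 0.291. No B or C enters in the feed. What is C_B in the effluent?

0.253 mol/L

Exit C_A = C_{A0}(1−X) = 2.47×0.709 = 1.751 mol/L.
Rates in a CSTR are evaluated at the outlet concentration: r_B = 0.878×1.751^0.5 = 1.162, r_C = 0.925×1.751^1.5 = 2.144.
Fraction of consumed A going to B: r_B/(r_B+r_C) = 0.3515.
C_B = 0.3515·C_{A0}·X = 0.3515×2.47×0.291 = 0.253 mol/L.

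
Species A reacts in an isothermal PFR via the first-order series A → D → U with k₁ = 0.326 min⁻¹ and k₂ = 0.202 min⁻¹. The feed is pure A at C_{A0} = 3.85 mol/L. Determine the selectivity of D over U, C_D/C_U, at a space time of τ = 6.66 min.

For first-order series with pure A initially, C_D(τ) = k₁C_{A0}/(k₂−k₁)·(e^(−k₁τ) − e^(−k₂τ)).
e^(−k₁τ) = e^(−0.326×6.66) = e^(−2.171) = 0.1140; e^(−k₂τ) = e^(−1.345) = 0.2605.
C_D = 0.326×3.85/(0.202−0.326) × (0.1140−0.2605) = (-10.12)×(-0.1464) = 1.482 mol/L.
C_A = C_{A0}e^(−k₁τ) = 0.4391 mol/L, so C_U = C_{A0}−C_A−C_D = 1.929 mol/L; C_D/C_U = 0.768.

0.768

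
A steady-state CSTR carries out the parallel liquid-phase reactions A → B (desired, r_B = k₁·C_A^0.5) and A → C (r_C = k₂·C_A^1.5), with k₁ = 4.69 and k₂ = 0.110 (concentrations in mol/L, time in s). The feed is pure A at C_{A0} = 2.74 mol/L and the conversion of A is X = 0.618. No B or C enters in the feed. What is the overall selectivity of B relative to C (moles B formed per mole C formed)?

40.7

Exit C_A = C_{A0}(1−X) = 2.74×0.382 = 1.047 mol/L.
Rates in a CSTR are evaluated at the outlet concentration: r_B = 4.69×1.047^0.5 = 4.798, r_C = 0.110×1.047^1.5 = 0.1178.
Overall selectivity = C_B/C_C = r_Bτ/(r_Cτ) = r_B/r_C = 40.7.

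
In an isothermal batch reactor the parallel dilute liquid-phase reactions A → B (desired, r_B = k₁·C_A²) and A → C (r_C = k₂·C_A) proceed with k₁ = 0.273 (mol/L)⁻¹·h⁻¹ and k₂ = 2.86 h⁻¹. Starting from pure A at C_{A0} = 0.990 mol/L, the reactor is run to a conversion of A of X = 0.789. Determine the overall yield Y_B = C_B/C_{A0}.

0.0424

C_A = C_{A0}(1−X) = 0.2089 mol/L.
Along a PFR/batch, dC_C/dC_A = −r_C/(r_B+r_C) = −k₂/(k₂+k₁·C_A).
Integrating from C_{A0} to C_A: C_C = (2.86/0.273)·ln[(2.86+0.273·0.990)/(2.86+0.273·0.209)] = 10.48·ln(3.130/2.917) = 0.7391 mol/L.
Then C_B = (C_{A0}−C_A) − C_C = 0.7811 − 0.7391 = 0.04197 mol/L.
Y_B = C_B/C_{A0} = 0.04197/0.990 = 0.0424.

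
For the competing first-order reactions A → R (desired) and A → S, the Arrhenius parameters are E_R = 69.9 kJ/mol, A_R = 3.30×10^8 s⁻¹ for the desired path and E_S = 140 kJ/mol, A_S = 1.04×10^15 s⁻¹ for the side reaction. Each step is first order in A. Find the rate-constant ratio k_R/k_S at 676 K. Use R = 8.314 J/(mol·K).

k_R/k_S = (A_R/A_S)·exp[−(E_R−E_S)/(RT)] = (A_R/A_S)·exp[(E_S−E_R)/(RT)].
(E_S−E_R)/(RT) = (140−69.9)×10³/(8.314×676) = 70100/5620 = 12.47.
k_R/k_S = (3.30×10^8/1.04×10^15)·exp(12.47) = 3.173×10^-7 × 2.611×10^5 = 0.0829.

0.0829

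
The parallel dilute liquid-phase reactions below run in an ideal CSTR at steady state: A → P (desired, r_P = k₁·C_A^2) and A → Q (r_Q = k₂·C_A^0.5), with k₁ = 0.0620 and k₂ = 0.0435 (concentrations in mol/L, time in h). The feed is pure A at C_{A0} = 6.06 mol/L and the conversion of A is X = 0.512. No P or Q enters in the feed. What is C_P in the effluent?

Exit C_A = C_{A0}(1−X) = 6.06×0.488 = 2.957 mol/L.
In a CSTR the entire volume is at exit conditions, so r_P = 0.0620×2.957^2 = 0.5422 and r_Q = 0.0435×2.957^0.5 = 0.07481.
Fraction of consumed A going to P: r_P/(r_P+r_Q) = 0.8788.
C_P = 0.8788·C_{A0}·X = 0.8788×6.06×0.512 = 2.73 mol/L.

2.73 mol/L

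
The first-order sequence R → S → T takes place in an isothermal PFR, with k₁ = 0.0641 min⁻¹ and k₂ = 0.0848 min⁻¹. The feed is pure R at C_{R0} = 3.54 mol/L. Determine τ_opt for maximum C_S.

13.5 min

Setting dC_S/dτ = 0 gives τ_opt = ln(k₂/k₁)/(k₂−k₁).
= ln(0.0848/0.0641)/(0.0848−0.0641) = ln(1.323)/0.02070 = 0.2799/0.02070 = 13.5 min.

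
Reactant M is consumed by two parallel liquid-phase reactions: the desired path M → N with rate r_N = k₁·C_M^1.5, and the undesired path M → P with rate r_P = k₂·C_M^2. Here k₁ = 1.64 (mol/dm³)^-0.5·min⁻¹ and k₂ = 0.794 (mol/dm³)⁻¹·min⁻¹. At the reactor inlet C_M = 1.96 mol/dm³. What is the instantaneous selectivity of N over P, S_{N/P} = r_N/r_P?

S_{N/P} = r_N/r_P = (k₁·C_M^1.5)/(k₂·C_M^2) = (k₁/k₂)·C_M^-0.5.
= (1.64×1.960^1.5) / (0.794×1.960^2) = 4.500/3.050 = 1.48.

1.48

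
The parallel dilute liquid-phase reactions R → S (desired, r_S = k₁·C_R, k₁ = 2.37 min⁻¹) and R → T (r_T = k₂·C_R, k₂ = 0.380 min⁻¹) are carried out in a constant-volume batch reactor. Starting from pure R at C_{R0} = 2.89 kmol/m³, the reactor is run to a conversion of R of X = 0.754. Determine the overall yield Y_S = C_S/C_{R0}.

C_R = C_{R0}(1−X) = 0.7109 kmol/m³.
Both paths are first order in R, so the instantaneous fraction to S is constant: dC_S/d(−C_R) = k₁/(k₁+k₂) = 0.8618.
C_S = 0.8618·(C_{R0}−C_R) = 0.8618×2.179 = 1.88 kmol/m³.
Y_S = C_S/C_{R0} = 1.878/2.89 = 0.650.

0.650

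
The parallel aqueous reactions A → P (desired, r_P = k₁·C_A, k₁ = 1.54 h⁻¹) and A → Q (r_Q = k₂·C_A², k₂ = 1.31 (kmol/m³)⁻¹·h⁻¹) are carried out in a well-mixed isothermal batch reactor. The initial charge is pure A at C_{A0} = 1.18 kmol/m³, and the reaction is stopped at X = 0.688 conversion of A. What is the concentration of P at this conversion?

C_A = C_{A0}(1−X) = 0.3682 kmol/m³.
Along a PFR/batch, dC_P/dC_A = −r_P/(r_P+r_Q) = −k₁/(k₁+k₂·C_A).
Integrating from C_{A0} to C_A: C_P = (1.54/1.31)·ln[(1.54+1.31·1.18)/(1.54+1.31·0.368)] = 1.176·ln(3.086/2.022) = 0.4968 kmol/m³.

0.497 kmol/m³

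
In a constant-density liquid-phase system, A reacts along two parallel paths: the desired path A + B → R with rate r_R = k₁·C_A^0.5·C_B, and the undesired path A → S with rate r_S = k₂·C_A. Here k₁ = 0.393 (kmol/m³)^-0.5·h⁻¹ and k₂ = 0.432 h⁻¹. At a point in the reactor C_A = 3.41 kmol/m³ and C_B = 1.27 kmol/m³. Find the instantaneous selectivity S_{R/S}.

0.626

S_{R/S} = r_R/r_S = (k₁·C_A^0.5·C_B)/(k₂·C_A) = (k₁/k₂)·C_A^-0.5·C_B.
= (0.393×3.410^0.5×1.270) / (0.432×3.410) = 0.9217/1.473 = 0.626.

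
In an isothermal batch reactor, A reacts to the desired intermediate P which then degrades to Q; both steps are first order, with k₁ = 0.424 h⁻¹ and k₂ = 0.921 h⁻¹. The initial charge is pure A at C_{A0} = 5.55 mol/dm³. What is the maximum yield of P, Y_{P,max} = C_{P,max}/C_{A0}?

0.238

At the optimum, C_{P,max}/C_{A0} = (k₁/k₂)^[k₂/(k₂−k₁)].
= (0.424/0.921)^(0.921/(0.921−0.424)) = (0.4604)^(1.853) = 0.2375.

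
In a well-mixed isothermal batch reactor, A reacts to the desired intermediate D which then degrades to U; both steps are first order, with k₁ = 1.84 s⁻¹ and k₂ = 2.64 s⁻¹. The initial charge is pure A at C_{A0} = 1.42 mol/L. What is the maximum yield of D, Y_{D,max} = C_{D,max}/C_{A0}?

For a first-order series the maximum intermediate yield is C_{D,max}/C_{A0} = (k₁/k₂)^[k₂/(k₂−k₁)].
= (1.84/2.64)^(2.64/(2.64−1.84)) = (0.6970)^(3.300) = 0.3038.

0.304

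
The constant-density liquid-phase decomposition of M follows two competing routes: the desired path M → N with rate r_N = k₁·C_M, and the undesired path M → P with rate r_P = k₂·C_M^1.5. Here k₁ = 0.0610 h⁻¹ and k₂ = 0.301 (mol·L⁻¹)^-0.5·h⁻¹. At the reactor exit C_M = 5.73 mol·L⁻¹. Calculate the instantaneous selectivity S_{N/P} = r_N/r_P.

S_{N/P} = r_N/r_P = (k₁·C_M)/(k₂·C_M^1.5) = (k₁/k₂)·C_M^-0.5.
= (0.0610×5.730) / (0.301×5.730^1.5) = 0.3495/4.129 = 0.0847.
The undesired path is higher order in M, so low C_M (CSTR or dilute feed) favours N.

0.0847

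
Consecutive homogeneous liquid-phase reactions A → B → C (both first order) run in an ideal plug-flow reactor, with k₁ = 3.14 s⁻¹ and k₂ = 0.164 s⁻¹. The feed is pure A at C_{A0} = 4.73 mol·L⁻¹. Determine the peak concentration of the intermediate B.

4.02 mol·L⁻¹

At the optimum, C_{B,max}/C_{A0} = (k₁/k₂)^[k₂/(k₂−k₁)].
= (3.14/0.164)^(0.164/(0.164−3.14)) = (19.15)^(-0.05511) = 0.8499.
C_{B,max} = 0.8499×4.73 = 4.02 mol·L⁻¹.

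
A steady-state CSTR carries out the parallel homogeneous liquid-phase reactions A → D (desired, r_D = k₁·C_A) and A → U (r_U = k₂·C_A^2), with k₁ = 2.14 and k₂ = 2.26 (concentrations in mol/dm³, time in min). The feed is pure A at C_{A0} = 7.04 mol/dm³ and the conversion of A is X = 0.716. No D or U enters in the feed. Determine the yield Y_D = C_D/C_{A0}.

0.230

Exit C_A = C_{A0}(1−X) = 7.04×0.284 = 1.999 mol/dm³.
A CSTR operates uniformly at the exit composition, giving r_D = 4.279 and r_U = 9.034 (each k·C_A^n at C_A = 1.999).
Fraction of consumed A going to D: r_D/(r_D+r_U) = 0.3214.
C_D = 0.3214·C_{A0}·X = 0.3214×7.04×0.716 = 1.62 mol/dm³; Y_D = C_D/C_{A0} = 0.230.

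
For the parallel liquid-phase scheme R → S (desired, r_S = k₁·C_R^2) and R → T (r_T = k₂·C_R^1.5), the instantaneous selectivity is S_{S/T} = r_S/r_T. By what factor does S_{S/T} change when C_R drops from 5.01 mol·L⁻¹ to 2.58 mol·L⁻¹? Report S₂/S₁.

S_{S/T} = (k₁/k₂)·C_R^0.5, so S₂/S₁ = (C_{R,2}/C_{R,1})^0.5.
= (2.58/5.01)^0.5 = (0.5150)^0.5 = 0.718.

0.718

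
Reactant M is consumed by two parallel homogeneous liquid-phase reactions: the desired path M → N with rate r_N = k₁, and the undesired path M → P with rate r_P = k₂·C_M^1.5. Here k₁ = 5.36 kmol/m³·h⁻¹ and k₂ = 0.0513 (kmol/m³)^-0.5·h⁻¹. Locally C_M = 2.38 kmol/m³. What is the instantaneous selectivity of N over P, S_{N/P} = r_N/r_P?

S_{N/P} = r_N/r_P = (k₁)/(k₂·C_M^1.5) = (k₁/k₂)·C_M^-1.5.
= (5.36) / (0.0513×2.380^1.5) = 5.360/0.1884 = 28.5.
The undesired path is higher order in M, so low C_M (CSTR or dilute feed) favours N.

28.5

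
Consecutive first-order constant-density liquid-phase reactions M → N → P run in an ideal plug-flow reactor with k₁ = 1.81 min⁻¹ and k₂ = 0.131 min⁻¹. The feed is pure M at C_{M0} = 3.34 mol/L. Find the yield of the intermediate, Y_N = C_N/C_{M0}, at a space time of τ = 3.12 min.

Solving the coupled first-order balances gives C_N(τ) = [k₁/(k₂−k₁)]·C_{M0}·(e^(−k₁τ) − e^(−k₂τ)).
e^(−k₁τ) = e^(−1.81×3.12) = e^(−5.647) = 0.003527; e^(−k₂τ) = e^(−0.4087) = 0.6645.
C_N = 1.81×3.34/(0.131−1.81) × (0.003527−0.6645) = (-3.601)×(-0.6610) = 2.380 mol/L.
Y_N = C_N/C_{M0} = 2.380/3.34 = 0.713.

0.713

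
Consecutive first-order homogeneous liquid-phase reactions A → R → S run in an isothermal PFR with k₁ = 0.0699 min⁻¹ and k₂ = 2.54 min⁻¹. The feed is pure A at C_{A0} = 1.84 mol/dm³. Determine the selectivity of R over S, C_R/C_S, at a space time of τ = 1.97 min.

0.235

For first-order series with pure A initially, C_R(τ) = k₁C_{A0}/(k₂−k₁)·(e^(−k₁τ) − e^(−k₂τ)).
e^(−k₁τ) = e^(−0.0699×1.97) = e^(−0.1377) = 0.8714; e^(−k₂τ) = e^(−5.004) = 0.006712.
C_R = 0.0699×1.84/(2.54−0.0699) × (0.8714−0.006712) = 0.05207×0.8646 = 0.04502 mol/dm³.
C_A = C_{A0}e^(−k₁τ) = 1.603 mol/dm³, so C_S = C_{A0}−C_A−C_R = 0.1917 mol/dm³; C_R/C_S = 0.235.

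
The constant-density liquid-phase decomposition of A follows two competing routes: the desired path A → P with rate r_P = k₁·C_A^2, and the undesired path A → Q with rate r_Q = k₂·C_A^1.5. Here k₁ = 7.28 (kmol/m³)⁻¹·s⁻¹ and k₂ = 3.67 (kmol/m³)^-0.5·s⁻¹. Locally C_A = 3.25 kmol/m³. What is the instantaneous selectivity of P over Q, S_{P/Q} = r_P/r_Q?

S_{P/Q} = r_P/r_Q = (k₁·C_A^2)/(k₂·C_A^1.5) = (k₁/k₂)·C_A^0.5.
= (7.28×3.250^2) / (3.67×3.250^1.5) = 76.89/21.50 = 3.58.

3.58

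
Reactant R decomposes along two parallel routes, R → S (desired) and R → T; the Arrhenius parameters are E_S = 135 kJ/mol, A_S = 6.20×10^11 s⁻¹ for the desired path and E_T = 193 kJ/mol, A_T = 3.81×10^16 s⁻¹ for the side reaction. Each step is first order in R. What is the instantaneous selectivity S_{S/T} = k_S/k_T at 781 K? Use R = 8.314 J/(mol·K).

0.123

Since both paths have the same order in R, the concentration cancels and S_{S/T} = k_S/k_T = (A_S/A_T)·exp[(E_T−E_S)/(RT)].
(E_T−E_S)/(RT) = (193−135)×10³/(8.314×781) = 58000/6493 = 8.932.
k_S/k_T = (6.20×10^11/3.81×10^16)·exp(8.932) = 1.627×10^-5 × 7573 = 0.123.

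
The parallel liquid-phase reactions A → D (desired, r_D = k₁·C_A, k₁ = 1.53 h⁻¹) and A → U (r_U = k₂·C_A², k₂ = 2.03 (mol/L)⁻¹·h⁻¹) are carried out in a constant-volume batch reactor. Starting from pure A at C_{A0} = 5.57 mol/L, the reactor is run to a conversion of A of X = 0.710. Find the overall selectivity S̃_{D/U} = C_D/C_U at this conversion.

C_A = C_{A0}(1−X) = 1.615 mol/L.
Along a PFR/batch, dC_D/dC_A = −r_D/(r_D+r_U) = −k₁/(k₁+k₂·C_A).
Integrating from C_{A0} to C_A: C_D = (1.53/2.03)·ln[(1.53+2.03·5.57)/(1.53+2.03·1.62)] = 0.7537·ln(12.84/4.809) = 0.7400 mol/L.
C_U = (C_{A0}−C_A)−C_D = 3.215 mol/L; S̃_{D/U} = 0.7400/3.215 = 0.230.

0.230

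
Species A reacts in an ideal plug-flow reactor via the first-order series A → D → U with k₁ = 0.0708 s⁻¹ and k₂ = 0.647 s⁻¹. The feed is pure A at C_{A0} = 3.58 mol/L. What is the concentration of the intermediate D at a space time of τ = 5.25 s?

0.289 mol/L

Solving the coupled first-order balances gives C_D(τ) = [k₁/(k₂−k₁)]·C_{A0}·(e^(−k₁τ) − e^(−k₂τ)).
e^(−k₁τ) = e^(−0.0708×5.25) = e^(−0.3717) = 0.6896; e^(−k₂τ) = e^(−3.397) = 0.03348.
C_D = 0.0708×3.58/(0.647−0.0708) × (0.6896−0.03348) = 0.4399×0.6561 = 0.2886 mol/L.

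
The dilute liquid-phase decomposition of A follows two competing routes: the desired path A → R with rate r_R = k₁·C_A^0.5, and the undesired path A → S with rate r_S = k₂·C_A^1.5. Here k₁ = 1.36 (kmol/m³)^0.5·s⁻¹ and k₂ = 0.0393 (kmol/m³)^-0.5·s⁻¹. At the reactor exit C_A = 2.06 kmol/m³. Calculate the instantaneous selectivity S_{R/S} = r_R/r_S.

16.8

S_{R/S} = r_R/r_S = (k₁·C_A^0.5)/(k₂·C_A^1.5) = (k₁/k₂)·C_A⁻¹.
= (1.36×2.060^0.5) / (0.0393×2.060^1.5) = 1.952/0.1162 = 16.8.
The undesired path is higher order in A, so low C_A (CSTR or dilute feed) favours R.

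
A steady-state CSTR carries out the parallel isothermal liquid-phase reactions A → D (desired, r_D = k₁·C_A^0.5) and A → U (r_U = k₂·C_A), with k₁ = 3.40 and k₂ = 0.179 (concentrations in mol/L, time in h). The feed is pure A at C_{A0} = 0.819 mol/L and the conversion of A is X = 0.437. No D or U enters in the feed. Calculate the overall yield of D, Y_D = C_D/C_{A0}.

Exit C_A = C_{A0}(1−X) = 0.819×0.563 = 0.4611 mol/L.
A CSTR operates uniformly at the exit composition, giving r_D = 2.309 and r_U = 0.08254 (each k·C_A^n at C_A = 0.4611).
Fraction of consumed A going to D: r_D/(r_D+r_U) = 0.9655.
C_D = 0.9655·C_{A0}·X = 0.9655×0.819×0.437 = 0.346 mol/L; Y_D = C_D/C_{A0} = 0.422.

0.422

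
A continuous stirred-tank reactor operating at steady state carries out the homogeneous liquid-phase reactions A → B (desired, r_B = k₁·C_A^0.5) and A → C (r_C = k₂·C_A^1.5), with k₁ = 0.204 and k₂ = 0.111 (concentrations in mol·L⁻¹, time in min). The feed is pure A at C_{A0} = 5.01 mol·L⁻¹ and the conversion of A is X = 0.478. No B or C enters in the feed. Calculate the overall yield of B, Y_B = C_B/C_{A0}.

Exit C_A = C_{A0}(1−X) = 5.01×0.522 = 2.615 mol·L⁻¹.
Rates in a CSTR are evaluated at the outlet concentration: r_B = 0.204×2.615^0.5 = 0.3299, r_C = 0.111×2.615^1.5 = 0.4694.
Fraction of consumed A going to B: r_B/(r_B+r_C) = 0.4127.
C_B = 0.4127·C_{A0}·X = 0.4127×5.01×0.478 = 0.988 mol·L⁻¹; Y_B = C_B/C_{A0} = 0.197.

0.197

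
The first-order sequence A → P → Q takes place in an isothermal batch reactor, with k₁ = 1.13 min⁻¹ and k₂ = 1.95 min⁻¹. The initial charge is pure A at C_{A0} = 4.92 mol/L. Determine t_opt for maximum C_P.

0.665 min

Setting dC_P/dt = 0 gives t_opt = ln(k₂/k₁)/(k₂−k₁).
= ln(1.95/1.13)/(1.95−1.13) = ln(1.726)/0.8200 = 0.5456/0.8200 = 0.665 min.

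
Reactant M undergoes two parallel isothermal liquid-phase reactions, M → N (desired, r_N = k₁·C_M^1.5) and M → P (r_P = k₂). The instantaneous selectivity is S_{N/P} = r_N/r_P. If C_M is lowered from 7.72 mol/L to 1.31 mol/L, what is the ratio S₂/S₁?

0.0699

S_{N/P} = (k₁/k₂)·C_M^1.5, so S₂/S₁ = (C_{M,2}/C_{M,1})^1.5.
= (1.31/7.72)^1.5 = (0.1697)^1.5 = 0.0699.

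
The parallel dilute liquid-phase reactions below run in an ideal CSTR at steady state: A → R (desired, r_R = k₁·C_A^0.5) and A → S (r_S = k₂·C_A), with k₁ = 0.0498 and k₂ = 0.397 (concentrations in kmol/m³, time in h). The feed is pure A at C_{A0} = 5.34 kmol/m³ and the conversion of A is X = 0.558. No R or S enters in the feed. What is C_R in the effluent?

0.225 kmol/m³

Exit C_A = C_{A0}(1−X) = 5.34×0.442 = 2.360 kmol/m³.
In a CSTR the entire volume is at exit conditions, so r_R = 0.0498×2.360^0.5 = 0.07651 and r_S = 0.397×2.360 = 0.9370.
Fraction of consumed A going to R: r_R/(r_R+r_S) = 0.07549.
C_R = 0.07549·C_{A0}·X = 0.07549×5.34×0.558 = 0.225 kmol/m³.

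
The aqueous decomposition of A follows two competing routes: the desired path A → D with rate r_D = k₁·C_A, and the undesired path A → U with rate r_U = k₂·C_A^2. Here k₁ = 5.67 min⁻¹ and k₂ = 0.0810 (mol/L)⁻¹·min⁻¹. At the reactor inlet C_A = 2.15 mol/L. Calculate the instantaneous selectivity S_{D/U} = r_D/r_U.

32.6

S_{D/U} = r_D/r_U = (k₁·C_A)/(k₂·C_A^2) = (k₁/k₂)·C_A⁻¹.
= (5.67×2.150) / (0.0810×2.150^2) = 12.19/0.3744 = 32.6.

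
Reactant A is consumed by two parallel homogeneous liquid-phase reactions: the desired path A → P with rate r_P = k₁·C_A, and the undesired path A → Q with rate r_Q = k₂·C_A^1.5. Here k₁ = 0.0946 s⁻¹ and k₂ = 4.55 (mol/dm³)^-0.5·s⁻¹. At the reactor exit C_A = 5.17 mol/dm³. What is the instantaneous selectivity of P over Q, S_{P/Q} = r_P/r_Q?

0.00914

S_{P/Q} = r_P/r_Q = (k₁·C_A)/(k₂·C_A^1.5) = (k₁/k₂)·C_A^-0.5.
= (0.0946×5.170) / (4.55×5.170^1.5) = 0.4891/53.49 = 0.00914.
The undesired path is higher order in A, so low C_A (CSTR or dilute feed) favours P.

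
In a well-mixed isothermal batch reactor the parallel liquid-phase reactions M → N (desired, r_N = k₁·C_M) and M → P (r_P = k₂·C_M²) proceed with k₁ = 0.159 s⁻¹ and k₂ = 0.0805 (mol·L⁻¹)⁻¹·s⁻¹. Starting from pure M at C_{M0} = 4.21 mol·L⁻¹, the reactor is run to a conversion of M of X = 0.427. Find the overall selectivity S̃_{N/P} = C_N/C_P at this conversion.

C_M = C_{M0}(1−X) = 2.412 mol·L⁻¹.
Along a PFR/batch, dC_N/dC_M = −r_N/(r_N+r_P) = −k₁/(k₁+k₂·C_M).
Integrating from C_{M0} to C_M: C_N = (0.159/0.0805)·ln[(0.159+0.0805·4.21)/(0.159+0.0805·2.41)] = 1.975·ln(0.4979/0.3532) = 0.6783 mol·L⁻¹.
C_P = (C_{M0}−C_M)−C_N = 1.119 mol·L⁻¹; S̃_{N/P} = 0.6783/1.119 = 0.606.

0.606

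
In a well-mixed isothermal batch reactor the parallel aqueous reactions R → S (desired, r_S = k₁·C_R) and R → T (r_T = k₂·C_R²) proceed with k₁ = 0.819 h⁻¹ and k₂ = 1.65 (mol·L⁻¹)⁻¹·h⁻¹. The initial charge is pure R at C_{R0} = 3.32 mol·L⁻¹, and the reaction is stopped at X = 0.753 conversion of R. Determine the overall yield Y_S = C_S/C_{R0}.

C_R = C_{R0}(1−X) = 0.8200 mol·L⁻¹.
Along a PFR/batch, dC_S/dC_R = −r_S/(r_S+r_T) = −k₁/(k₁+k₂·C_R).
Integrating from C_{R0} to C_R: C_S = (0.819/1.65)·ln[(0.819+1.65·3.32)/(0.819+1.65·0.820)] = 0.4964·ln(6.297/2.172) = 0.5283 mol·L⁻¹.
Y_S = C_S/C_{R0} = 0.5283/3.32 = 0.159.

0.159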